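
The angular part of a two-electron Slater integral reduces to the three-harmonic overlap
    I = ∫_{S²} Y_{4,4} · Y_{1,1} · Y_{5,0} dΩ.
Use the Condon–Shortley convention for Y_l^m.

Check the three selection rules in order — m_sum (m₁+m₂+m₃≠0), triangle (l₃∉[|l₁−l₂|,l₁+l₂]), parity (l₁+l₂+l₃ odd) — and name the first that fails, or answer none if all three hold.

m_sum

azimuthal sum: 4 + 1 + 0 = 5  ✗
3 ≤ 5 ≤ 5 (triangle on l)
L = 4 + 1 + 5 = 10 (even)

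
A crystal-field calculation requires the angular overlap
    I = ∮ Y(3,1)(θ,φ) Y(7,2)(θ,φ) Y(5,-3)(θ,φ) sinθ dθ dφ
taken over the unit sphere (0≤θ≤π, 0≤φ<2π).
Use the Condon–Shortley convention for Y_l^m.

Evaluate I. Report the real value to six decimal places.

L=15 odd ⇒ parity kills the (l;000) factor ⇒ I = 0

0.000000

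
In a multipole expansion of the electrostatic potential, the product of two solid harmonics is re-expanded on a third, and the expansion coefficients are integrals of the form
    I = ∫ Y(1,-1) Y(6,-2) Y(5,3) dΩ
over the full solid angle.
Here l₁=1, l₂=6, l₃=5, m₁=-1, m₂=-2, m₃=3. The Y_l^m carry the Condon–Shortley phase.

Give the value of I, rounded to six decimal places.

Checks pass: Σm=0; 12 even; l₃=5∈[5,7].
(2·1+1)(2·6+1)(2·5+1) = 429
Δ: 2! 0! 10! / 13! → 1/858
sum: t=1:−1/14400 = -1/14400
3j²(1 6 5; 0 0 0) = Δ·Π!·Σ² = 6/143  (sign +1)
sum: t=2:+1/161280 = 1/161280
3j²(1 6 5; -1 -2 3) = Δ·Π!·Σ² = 1/143  (sign +1)
combine: 4πI² = 429·6/143·1/143 = 18/143
take √, sign +1: I = 0.10008369

0.100084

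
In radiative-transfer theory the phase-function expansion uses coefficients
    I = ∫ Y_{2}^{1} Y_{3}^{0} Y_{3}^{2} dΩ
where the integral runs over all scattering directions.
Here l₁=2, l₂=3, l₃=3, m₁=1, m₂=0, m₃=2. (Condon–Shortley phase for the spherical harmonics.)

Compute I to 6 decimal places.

1 + 0 + 2 = 3 ≠ 0: azimuthal integral kills it; I = 0

0.000000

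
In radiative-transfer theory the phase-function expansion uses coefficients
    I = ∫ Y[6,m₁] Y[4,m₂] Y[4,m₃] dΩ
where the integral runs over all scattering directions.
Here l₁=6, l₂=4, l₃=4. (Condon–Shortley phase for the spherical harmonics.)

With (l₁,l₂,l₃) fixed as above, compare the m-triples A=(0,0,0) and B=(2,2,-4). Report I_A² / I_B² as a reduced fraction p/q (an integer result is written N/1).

5/3

l's match ⇒ only the (l;m) 3-j factors differ between A and B.
A: triangle coeff Δ(6,4,4) = 1/1261260; Σ_t [2,4]: t=2:+1/4608 t=3:−1/1296 t=4:+1/4608 = -7/20736; (3j)²=20/1287 [(6 4 4; 0 0 0)], sign=-1
B: triangle coeff Δ(6,4,4) = 1/1261260; Σ_t [4,4]: t=4:+1/69120 = 1/69120; (3j)²=4/429 [(6 4 4; 2 2 -4)], sign=+1
I_A²/I_B² = (20/1287)/(4/429) = 5/3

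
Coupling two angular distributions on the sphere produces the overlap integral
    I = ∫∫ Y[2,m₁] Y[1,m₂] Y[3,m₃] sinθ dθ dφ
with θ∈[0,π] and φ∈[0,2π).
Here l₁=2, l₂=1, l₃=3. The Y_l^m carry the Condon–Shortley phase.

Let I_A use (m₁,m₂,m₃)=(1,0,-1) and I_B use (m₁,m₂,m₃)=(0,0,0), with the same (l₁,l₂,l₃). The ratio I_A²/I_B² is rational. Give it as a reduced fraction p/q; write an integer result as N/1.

8/9

Shared (l₁,l₂,l₃)=(2,1,3): N and (l;000)² cancel in I_A²/I_B².
A: Δ = 0!·4!·2!/7! = 1/105; Racah Σ t=0..0: t=0:+1/6 = 1/6; ⇒ 3j(2 1 3; 1 0 -1)² = 8/105, sgn +1
B: Δ = 0!·4!·2!/7! = 1/105; Racah Σ t=0..0: t=0:+1/4 = 1/4; ⇒ 3j(2 1 3; 0 0 0)² = 3/35, sgn -1
I_A²/I_B² = (8/105)/(3/35) = 8/9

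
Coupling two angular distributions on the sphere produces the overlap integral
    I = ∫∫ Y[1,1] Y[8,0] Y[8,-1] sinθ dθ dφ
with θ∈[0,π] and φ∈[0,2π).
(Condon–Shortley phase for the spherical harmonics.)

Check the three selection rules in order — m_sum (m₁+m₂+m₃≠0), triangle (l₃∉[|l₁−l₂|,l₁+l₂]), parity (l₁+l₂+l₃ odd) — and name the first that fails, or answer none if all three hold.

parity

m₁+m₂+m₃ = 1 + 0 − 1 = 0  ✓
triangle: |1−8|=7 ≤ l₃=8 ≤ 1+8=9  ✓
parity: l₁+l₂+l₃ = 17 is odd  ✗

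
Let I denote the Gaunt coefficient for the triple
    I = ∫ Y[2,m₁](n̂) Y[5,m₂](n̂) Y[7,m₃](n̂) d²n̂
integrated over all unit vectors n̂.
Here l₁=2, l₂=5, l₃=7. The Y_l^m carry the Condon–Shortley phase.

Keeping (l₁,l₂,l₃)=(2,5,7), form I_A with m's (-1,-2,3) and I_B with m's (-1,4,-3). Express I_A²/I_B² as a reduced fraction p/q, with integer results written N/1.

12/1

Shared (l₁,l₂,l₃)=(2,5,7): N and (l;000)² cancel in I_A²/I_B².
A: Δ = 0!·4!·10!/15! = 1/15015; Racah Σ t=0..0: t=0:+1/181440 = 1/181440; ⇒ 3j(2 5 7; -1 -2 3)² = 32/1001, sgn +1
B: Δ = 0!·4!·10!/15! = 1/15015; Racah Σ t=0..0: t=0:+1/2177280 = 1/2177280; ⇒ 3j(2 5 7; -1 4 -3)² = 8/3003, sgn +1
I_A²/I_B² = (32/1001)/(8/3003) = 12/1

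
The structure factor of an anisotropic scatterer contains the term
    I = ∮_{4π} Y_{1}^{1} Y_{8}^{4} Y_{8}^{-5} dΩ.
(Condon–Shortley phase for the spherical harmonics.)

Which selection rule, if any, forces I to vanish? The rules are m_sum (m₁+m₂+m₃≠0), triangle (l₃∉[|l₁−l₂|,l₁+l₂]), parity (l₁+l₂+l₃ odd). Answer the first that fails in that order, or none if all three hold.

Σmᵢ = 0  ✓
l₃∈[|l₁−l₂|,l₁+l₂]=[7,9], have l₃=8  ✓
Σlᵢ = 17 ⇒ odd  ✗

parity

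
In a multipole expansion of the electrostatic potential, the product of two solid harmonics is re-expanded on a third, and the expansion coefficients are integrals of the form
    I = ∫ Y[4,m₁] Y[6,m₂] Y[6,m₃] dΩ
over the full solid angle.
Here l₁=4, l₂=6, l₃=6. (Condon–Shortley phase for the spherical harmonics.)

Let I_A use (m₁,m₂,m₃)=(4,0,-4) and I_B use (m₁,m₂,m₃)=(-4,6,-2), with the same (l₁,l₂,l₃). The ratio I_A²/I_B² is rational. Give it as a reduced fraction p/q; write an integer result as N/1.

l's match ⇒ only the (l;m) 3-j factors differ between A and B.
A: triangle coeff Δ(4,6,6) = 1/15315300; Σ_t [0,0]: t=0:+1/829440 = 1/829440; (3j)²=35/2431 [(4 6 6; 4 0 -4)], sign=+1
B: triangle coeff Δ(4,6,6) = 1/15315300; Σ_t [4,4]: t=4:+1/23224320 = 1/23224320; (3j)²=1/442 [(4 6 6; -4 6 -2)], sign=+1
I_A²/I_B² = (35/2431)/(1/442) = 70/11

70/11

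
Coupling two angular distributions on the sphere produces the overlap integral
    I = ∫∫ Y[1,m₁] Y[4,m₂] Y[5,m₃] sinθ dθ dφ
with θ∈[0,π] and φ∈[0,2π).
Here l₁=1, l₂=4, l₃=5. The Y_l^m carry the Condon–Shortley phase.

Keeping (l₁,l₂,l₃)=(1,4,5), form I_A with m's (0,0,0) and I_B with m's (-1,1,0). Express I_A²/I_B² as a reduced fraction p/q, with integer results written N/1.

5/2

l's match ⇒ only the (l;m) 3-j factors differ between A and B.
A: triangle coeff Δ(1,4,5) = 1/495; Σ_t [0,0]: t=0:+1/576 = 1/576; (3j)²=5/99 [(1 4 5; 0 0 0)], sign=-1
B: triangle coeff Δ(1,4,5) = 1/495; Σ_t [0,0]: t=0:+1/1440 = 1/1440; (3j)²=2/99 [(1 4 5; -1 1 0)], sign=-1
I_A²/I_B² = (5/99)/(2/99) = 5/2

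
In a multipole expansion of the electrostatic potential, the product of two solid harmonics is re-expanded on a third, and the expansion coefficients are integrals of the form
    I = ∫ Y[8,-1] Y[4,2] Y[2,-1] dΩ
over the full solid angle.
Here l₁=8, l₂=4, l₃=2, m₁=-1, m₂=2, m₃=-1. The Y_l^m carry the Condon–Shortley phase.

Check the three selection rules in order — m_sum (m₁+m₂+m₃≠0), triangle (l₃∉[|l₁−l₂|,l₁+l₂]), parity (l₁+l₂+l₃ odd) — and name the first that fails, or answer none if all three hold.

Σmᵢ = 0  ✓
l₃∈[|l₁−l₂|,l₁+l₂]=[4,12], have l₃=2  ✗
Σlᵢ = 14 ⇒ even

triangle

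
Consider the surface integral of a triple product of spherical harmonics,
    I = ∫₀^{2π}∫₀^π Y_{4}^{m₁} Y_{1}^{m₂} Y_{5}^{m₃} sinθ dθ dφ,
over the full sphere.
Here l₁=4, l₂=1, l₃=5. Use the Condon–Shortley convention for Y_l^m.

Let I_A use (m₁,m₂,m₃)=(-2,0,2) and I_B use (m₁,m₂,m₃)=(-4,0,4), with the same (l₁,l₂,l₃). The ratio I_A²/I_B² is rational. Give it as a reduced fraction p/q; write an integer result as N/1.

Same 4,1,5: normalisation and zero-m 3j drop out of the ratio.
A: Δ: 0! 8! 2! / 11! → 1/495; sum: t=0:+1/1440 = 1/1440; 3j²(4 1 5; -2 0 2) = Δ·Π!·Σ² = 7/165  (sign -1)
B: Δ: 0! 8! 2! / 11! → 1/495; sum: t=0:+1/40320 = 1/40320; 3j²(4 1 5; -4 0 4) = Δ·Π!·Σ² = 1/55  (sign -1)
I_A²/I_B² = (7/165)/(1/55) = 7/3

7/3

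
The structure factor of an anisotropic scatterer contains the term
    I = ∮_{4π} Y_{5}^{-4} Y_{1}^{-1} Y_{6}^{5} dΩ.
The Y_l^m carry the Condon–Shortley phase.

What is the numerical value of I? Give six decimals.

-0.303018

Checks pass: Σm=0; 12 even; l₃=6∈[4,6].
(2·5+1)(2·1+1)(2·6+1) = 429
Δ: 0! 10! 2! / 13! → 1/858
sum: t=0:+1/14400 = 1/14400
3j²(5 1 6; 0 0 0) = Δ·Π!·Σ² = 6/143  (sign +1)
sum: t=0:+1/725760 = 1/725760
3j²(5 1 6; -4 -1 5) = Δ·Π!·Σ² = 5/78  (sign -1)
combine: 4πI² = 429·6/143·5/78 = 15/13
take √, sign -1: I = -0.30301841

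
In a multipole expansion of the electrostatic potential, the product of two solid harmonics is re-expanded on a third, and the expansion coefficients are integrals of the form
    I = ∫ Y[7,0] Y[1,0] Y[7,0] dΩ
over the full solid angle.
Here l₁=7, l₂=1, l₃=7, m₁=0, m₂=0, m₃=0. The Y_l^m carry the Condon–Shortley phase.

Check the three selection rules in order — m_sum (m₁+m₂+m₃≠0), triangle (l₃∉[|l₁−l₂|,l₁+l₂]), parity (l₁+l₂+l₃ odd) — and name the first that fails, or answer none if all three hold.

m₁+m₂+m₃ = 0 + 0 + 0 = 0  ✓
triangle: |7−1|=6 ≤ l₃=7 ≤ 7+1=8  ✓
parity: l₁+l₂+l₃ = 15 is odd  ✗

parity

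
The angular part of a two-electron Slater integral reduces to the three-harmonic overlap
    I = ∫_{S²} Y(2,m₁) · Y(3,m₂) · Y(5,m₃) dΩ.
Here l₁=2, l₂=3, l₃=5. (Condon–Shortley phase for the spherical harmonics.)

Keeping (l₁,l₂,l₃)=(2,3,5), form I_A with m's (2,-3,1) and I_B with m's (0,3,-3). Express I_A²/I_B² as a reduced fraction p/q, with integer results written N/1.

Shared (l₁,l₂,l₃)=(2,3,5): N and (l;000)² cancel in I_A²/I_B².
A: Δ = 0!·4!·6!/11! = 1/2310; Racah Σ t=0..0: t=0:+1/17280 = 1/17280; ⇒ 3j(2 3 5; 2 -3 1)² = 1/2310, sgn +1
B: Δ = 0!·4!·6!/11! = 1/2310; Racah Σ t=0..0: t=0:+1/2880 = 1/2880; ⇒ 3j(2 3 5; 0 3 -3)² = 2/165, sgn +1
I_A²/I_B² = (1/2310)/(2/165) = 1/28

1/28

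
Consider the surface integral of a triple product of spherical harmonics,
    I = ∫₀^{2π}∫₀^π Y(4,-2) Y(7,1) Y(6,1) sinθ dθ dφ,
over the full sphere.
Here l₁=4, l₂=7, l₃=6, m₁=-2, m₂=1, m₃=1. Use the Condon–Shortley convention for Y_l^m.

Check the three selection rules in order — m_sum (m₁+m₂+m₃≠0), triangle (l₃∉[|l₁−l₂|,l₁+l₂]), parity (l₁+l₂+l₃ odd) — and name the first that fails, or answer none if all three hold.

parity

Σmᵢ = 0  ✓
l₃∈[|l₁−l₂|,l₁+l₂]=[3,11], have l₃=6  ✓
Σlᵢ = 17 ⇒ odd  ✗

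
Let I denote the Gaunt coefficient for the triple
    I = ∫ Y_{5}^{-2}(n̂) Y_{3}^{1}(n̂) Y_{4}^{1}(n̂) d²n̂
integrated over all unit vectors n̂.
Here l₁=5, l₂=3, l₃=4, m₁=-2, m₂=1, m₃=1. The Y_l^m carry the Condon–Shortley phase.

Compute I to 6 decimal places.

0.148044

m-sum 0 ✓  L=12 even ✓  2≤4≤8 ✓
Π(2lᵢ+1) = 11×7×9 = 693
triangle coeff Δ(5,3,4) = 1/180180
Σ_t [1,3]: t=1:−1/576 t=2:+1/144 t=3:−1/576 = 1/288
(3j)²=20/1001 [(5 3 4; 0 0 0)], sign=+1
Σ_t [2,4]: t=2:+1/960 t=3:−1/288 t=4:+1/1728 = -1/540
(3j)²=128/6435 [(5 3 4; -2 1 1)], sign=+1
⇒ 4πI² = 512/1859
I = (+1)√(512/1859/(4π)) = 0.14804384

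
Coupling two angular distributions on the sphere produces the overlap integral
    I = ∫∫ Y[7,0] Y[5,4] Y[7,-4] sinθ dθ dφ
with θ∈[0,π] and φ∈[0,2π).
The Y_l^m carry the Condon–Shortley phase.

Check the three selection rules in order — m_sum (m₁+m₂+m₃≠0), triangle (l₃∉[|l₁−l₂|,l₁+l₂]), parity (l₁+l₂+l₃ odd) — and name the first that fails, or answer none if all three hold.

Σmᵢ = 0  ✓
l₃∈[|l₁−l₂|,l₁+l₂]=[2,12], have l₃=7  ✓
Σlᵢ = 19 ⇒ odd  ✗

parity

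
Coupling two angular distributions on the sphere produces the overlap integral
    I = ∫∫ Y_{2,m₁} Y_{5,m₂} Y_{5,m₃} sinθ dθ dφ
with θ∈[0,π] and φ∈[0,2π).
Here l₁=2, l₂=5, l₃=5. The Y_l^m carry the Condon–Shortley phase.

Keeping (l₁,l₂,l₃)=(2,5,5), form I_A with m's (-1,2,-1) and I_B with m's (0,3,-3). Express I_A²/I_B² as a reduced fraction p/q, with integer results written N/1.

42/1

l's match ⇒ only the (l;m) 3-j factors differ between A and B.
A: triangle coeff Δ(2,5,5) = 1/38610; Σ_t [1,2]: t=1:−1/2880 t=2:+1/1440 = 1/2880; (3j)²=7/715 [(2 5 5; -1 2 -1)], sign=+1
B: triangle coeff Δ(2,5,5) = 1/38610; Σ_t [0,2]: t=0:+1/161280 t=1:−1/5040 t=2:+1/5760 = -1/53760; (3j)²=1/4290 [(2 5 5; 0 3 -3)], sign=-1
I_A²/I_B² = (7/715)/(1/4290) = 42/1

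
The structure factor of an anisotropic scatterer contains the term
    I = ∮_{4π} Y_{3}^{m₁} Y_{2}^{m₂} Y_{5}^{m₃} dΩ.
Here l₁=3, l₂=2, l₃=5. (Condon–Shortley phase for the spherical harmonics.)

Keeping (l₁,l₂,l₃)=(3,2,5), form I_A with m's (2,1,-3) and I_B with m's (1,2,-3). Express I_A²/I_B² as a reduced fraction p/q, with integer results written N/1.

l's match ⇒ only the (l;m) 3-j factors differ between A and B.
A: triangle coeff Δ(3,2,5) = 1/2310; Σ_t [0,0]: t=0:+1/720 = 1/720; (3j)²=8/165 [(3 2 5; 2 1 -3)], sign=+1
B: triangle coeff Δ(3,2,5) = 1/2310; Σ_t [0,0]: t=0:+1/1152 = 1/1152; (3j)²=1/33 [(3 2 5; 1 2 -3)], sign=+1
I_A²/I_B² = (8/165)/(1/33) = 8/5

8/5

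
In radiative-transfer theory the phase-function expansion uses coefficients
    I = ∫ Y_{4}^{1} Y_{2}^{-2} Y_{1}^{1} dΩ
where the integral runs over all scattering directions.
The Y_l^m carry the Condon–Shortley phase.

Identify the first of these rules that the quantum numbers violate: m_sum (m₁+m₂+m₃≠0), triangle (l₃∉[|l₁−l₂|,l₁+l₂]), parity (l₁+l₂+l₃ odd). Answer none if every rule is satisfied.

triangle

Σmᵢ = 0  ✓
l₃∈[|l₁−l₂|,l₁+l₂]=[2,6], have l₃=1  ✗
Σlᵢ = 7 ⇒ odd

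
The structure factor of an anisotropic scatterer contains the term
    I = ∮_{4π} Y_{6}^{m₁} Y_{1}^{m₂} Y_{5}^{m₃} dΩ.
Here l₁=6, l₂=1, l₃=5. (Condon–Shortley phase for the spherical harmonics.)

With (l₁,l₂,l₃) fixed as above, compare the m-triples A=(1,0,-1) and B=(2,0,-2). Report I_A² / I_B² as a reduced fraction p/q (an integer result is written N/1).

Shared (l₁,l₂,l₃)=(6,1,5): N and (l;000)² cancel in I_A²/I_B².
A: Δ = 2!·10!·0!/13! = 1/858; Racah Σ t=1..1: t=1:−1/17280 = -1/17280; ⇒ 3j(6 1 5; 1 0 -1)² = 35/858, sgn -1
B: Δ = 2!·10!·0!/13! = 1/858; Racah Σ t=1..1: t=1:−1/30240 = -1/30240; ⇒ 3j(6 1 5; 2 0 -2)² = 16/429, sgn +1
I_A²/I_B² = (35/858)/(16/429) = 35/32

35/32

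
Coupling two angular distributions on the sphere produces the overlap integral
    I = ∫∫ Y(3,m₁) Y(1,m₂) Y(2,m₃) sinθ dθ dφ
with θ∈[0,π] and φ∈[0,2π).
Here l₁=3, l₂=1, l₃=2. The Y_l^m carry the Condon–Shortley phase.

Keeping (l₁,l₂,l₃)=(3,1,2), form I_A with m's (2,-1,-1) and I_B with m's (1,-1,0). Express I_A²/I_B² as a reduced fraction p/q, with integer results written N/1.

5/3

Same 3,1,2: normalisation and zero-m 3j drop out of the ratio.
A: Δ: 2! 4! 0! / 7! → 1/105; sum: t=0:+1/12 = 1/12; 3j²(3 1 2; 2 -1 -1) = Δ·Π!·Σ² = 2/21  (sign -1)
B: Δ: 2! 4! 0! / 7! → 1/105; sum: t=0:+1/8 = 1/8; 3j²(3 1 2; 1 -1 0) = Δ·Π!·Σ² = 2/35  (sign +1)
I_A²/I_B² = (2/21)/(2/35) = 5/3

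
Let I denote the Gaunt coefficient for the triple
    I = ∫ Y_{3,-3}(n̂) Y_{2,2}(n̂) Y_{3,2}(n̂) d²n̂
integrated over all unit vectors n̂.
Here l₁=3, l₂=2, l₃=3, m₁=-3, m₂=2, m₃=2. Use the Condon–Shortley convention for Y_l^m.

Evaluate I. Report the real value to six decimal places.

m-sum = -3 + 2 + 2 = 1 ≠ 0 ⇒ I = 0

0.000000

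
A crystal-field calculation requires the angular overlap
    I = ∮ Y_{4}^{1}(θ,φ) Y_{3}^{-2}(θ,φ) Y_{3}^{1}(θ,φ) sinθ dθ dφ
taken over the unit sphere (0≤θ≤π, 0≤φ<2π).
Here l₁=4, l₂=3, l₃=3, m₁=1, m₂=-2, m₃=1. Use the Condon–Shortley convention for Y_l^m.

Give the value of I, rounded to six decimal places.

Rules hold: Σm=0, L=10 even, 1≤3≤7.
N = 9·7·7 = 441
Δ = 4!·4!·2!/11! = 1/34650
Racah Σ t=1..3: t=1:−1/72 t=2:+1/16 t=3:−1/72 = 5/144
⇒ 3j(4 3 3; 0 0 0)² = 2/77, sgn -1
Racah Σ t=0..1: t=0:+1/144 t=1:−1/48 = -1/72
⇒ 3j(4 3 3; 1 -2 1)² = 16/693, sgn -1
4πI² = N·(3j₀)²·(3jₘ)² = 32/121
I = +1·√(0.264463/4π) = 0.14506992

0.145070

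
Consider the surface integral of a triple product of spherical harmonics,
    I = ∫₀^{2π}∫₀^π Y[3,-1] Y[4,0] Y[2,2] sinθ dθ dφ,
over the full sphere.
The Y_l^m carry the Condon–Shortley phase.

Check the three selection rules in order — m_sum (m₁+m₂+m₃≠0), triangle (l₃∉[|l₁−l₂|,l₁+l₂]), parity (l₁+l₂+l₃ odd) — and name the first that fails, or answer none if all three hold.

m_sum

Σmᵢ = 1  ✗
l₃∈[|l₁−l₂|,l₁+l₂]=[1,7], have l₃=2
Σlᵢ = 9 ⇒ odd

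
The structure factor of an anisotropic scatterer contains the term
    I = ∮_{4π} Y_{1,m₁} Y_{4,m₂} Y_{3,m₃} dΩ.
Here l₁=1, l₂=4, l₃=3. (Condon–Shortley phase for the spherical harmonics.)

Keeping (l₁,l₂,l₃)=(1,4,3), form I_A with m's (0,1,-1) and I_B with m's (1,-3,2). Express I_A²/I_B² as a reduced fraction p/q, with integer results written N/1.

l's match ⇒ only the (l;m) 3-j factors differ between A and B.
A: triangle coeff Δ(1,4,3) = 1/252; Σ_t [1,1]: t=1:−1/48 = -1/48; (3j)²=5/84 [(1 4 3; 0 1 -1)], sign=-1
B: triangle coeff Δ(1,4,3) = 1/252; Σ_t [0,0]: t=0:+1/240 = 1/240; (3j)²=1/12 [(1 4 3; 1 -3 2)], sign=-1
I_A²/I_B² = (5/84)/(1/12) = 5/7

5/7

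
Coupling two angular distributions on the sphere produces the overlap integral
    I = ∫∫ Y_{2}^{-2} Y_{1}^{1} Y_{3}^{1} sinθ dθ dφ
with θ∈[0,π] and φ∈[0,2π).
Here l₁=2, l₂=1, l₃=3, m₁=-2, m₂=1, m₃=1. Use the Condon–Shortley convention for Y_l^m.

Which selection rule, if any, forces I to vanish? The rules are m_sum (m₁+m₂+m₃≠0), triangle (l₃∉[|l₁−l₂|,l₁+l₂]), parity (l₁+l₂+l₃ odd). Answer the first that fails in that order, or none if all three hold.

Σmᵢ = 0  ✓
l₃∈[|l₁−l₂|,l₁+l₂]=[1,3], have l₃=3  ✓
Σlᵢ = 6 ⇒ even  ✓

none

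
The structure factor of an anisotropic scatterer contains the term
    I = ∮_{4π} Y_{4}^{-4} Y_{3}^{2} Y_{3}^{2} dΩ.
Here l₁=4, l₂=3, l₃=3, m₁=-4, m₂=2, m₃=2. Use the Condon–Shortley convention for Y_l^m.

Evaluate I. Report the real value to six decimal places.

0.214561

Rules hold: Σm=0, L=10 even, 1≤3≤7.
N = 9·7·7 = 441
Δ = 4!·4!·2!/11! = 1/34650
Racah Σ t=1..3: t=1:−1/72 t=2:+1/16 t=3:−1/72 = 5/144
⇒ 3j(4 3 3; 0 0 0)² = 2/77, sgn -1
Racah Σ t=4..4: t=4:+1/576 = 1/576
⇒ 3j(4 3 3; -4 2 2)² = 5/99, sgn -1
4πI² = N·(3j₀)²·(3jₘ)² = 70/121
I = +1·√(0.578512/4π) = 0.21456131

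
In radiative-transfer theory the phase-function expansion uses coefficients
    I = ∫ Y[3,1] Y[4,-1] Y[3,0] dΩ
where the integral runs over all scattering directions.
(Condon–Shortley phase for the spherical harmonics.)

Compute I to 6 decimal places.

-0.099323

Checks pass: Σm=0; 10 even; l₃=3∈[1,7].
(2·3+1)(2·4+1)(2·3+1) = 441
Δ: 4! 2! 4! / 11! → 1/34650
sum: t=1:−1/72 t=2:+1/16 t=3:−1/72 = 5/144
3j²(3 4 3; 0 0 0) = Δ·Π!·Σ² = 2/77  (sign -1)
sum: t=0:+1/288 t=1:−1/24 t=2:+1/48 = -5/288
3j²(3 4 3; 1 -1 0) = Δ·Π!·Σ² = 5/462  (sign +1)
combine: 4πI² = 441·2/77·5/462 = 15/121
take √, sign -1: I = -0.09932258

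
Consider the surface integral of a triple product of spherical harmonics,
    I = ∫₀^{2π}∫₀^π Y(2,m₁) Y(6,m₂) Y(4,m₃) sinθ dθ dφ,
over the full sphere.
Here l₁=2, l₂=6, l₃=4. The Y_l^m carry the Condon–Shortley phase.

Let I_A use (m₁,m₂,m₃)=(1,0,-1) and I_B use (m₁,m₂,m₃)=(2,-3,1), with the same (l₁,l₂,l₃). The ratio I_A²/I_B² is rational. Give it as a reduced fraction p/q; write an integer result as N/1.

l's match ⇒ only the (l;m) 3-j factors differ between A and B.
A: triangle coeff Δ(2,6,4) = 1/6435; Σ_t [1,1]: t=1:−1/4320 = -1/4320; (3j)²=8/429 [(2 6 4; 1 0 -1)], sign=+1
B: triangle coeff Δ(2,6,4) = 1/6435; Σ_t [0,0]: t=0:+1/17280 = 1/17280; (3j)²=14/715 [(2 6 4; 2 -3 1)], sign=-1
I_A²/I_B² = (8/429)/(14/715) = 20/21

20/21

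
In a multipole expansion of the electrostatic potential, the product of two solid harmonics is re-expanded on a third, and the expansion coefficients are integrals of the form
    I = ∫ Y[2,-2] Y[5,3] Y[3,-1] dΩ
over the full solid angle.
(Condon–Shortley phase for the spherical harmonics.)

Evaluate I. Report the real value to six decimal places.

m-sum 0 ✓  L=10 even ✓  3≤3≤7 ✓
Π(2lᵢ+1) = 5×11×7 = 385
triangle coeff Δ(2,5,3) = 1/2310
Σ_t [2,2]: t=2:+1/144 = 1/144
(3j)²=10/231 [(2 5 3; 0 0 0)], sign=-1
Σ_t [4,4]: t=4:+1/1152 = 1/1152
(3j)²=1/33 [(2 5 3; -2 3 -1)], sign=+1
⇒ 4πI² = 50/99
I = (-1)√(50/99/(4π)) = -0.20047604

-0.200476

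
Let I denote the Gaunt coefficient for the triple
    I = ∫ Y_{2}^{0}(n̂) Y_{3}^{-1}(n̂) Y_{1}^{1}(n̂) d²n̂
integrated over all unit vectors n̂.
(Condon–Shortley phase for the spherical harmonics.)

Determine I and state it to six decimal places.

-0.202301

Rules hold: Σm=0, L=6 even, 1≤1≤5.
N = 5·7·3 = 105
Δ = 4!·0!·2!/7! = 1/105
Racah Σ t=2..2: t=2:+1/4 = 1/4
⇒ 3j(2 3 1; 0 0 0)² = 3/35, sgn -1
Racah Σ t=2..2: t=2:+1/8 = 1/8
⇒ 3j(2 3 1; 0 -1 1)² = 2/35, sgn +1
4πI² = N·(3j₀)²·(3jₘ)² = 18/35
I = -1·√(0.514286/4π) = -0.20230066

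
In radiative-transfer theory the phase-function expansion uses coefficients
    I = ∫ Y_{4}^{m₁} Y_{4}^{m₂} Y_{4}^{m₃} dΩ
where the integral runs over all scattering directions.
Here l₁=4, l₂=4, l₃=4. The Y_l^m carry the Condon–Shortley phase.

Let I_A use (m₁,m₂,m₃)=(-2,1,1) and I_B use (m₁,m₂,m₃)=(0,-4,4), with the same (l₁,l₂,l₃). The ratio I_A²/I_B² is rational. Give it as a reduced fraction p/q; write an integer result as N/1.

90/49

l's match ⇒ only the (l;m) 3-j factors differ between A and B.
A: triangle coeff Δ(4,4,4) = 1/450450; Σ_t [2,4]: t=2:+1/576 t=3:−1/144 t=4:+1/576 = -1/288; (3j)²=20/1001 [(4 4 4; -2 1 1)], sign=+1
B: triangle coeff Δ(4,4,4) = 1/450450; Σ_t [0,0]: t=0:+1/13824 = 1/13824; (3j)²=14/1287 [(4 4 4; 0 -4 4)], sign=+1
I_A²/I_B² = (20/1001)/(14/1287) = 90/49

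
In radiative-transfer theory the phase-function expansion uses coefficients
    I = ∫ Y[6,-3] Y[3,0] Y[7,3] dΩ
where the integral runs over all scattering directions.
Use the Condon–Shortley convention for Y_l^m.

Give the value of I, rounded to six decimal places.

-0.008134

Rules hold: Σm=0, L=16 even, 3≤7≤9.
N = 13·7·15 = 1365
Δ = 2!·10!·4!/17! = 1/2042040
Racah Σ t=0..2: t=0:+1/207360 t=1:−1/57600 t=2:+1/207360 = -1/129600
⇒ 3j(6 3 7; 0 0 0)² = 168/12155, sgn +1
Racah Σ t=0..2: t=0:+1/4354560 t=1:−1/322560 t=2:+1/362880 = -1/8709120
⇒ 3j(6 3 7; -3 0 3)² = 3/68068, sgn -1
4πI² = N·(3j₀)²·(3jₘ)² = 378/454597
I = -1·√(0.000831506/4π) = -0.00813444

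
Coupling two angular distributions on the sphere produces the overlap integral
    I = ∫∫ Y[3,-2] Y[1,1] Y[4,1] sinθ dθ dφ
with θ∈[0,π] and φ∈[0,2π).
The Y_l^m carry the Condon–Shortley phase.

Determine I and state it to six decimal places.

-0.106622

Checks pass: Σm=0; 8 even; l₃=4∈[2,4].
(2·3+1)(2·1+1)(2·4+1) = 189
Δ: 0! 6! 2! / 9! → 1/252
sum: t=0:+1/36 = 1/36
3j²(3 1 4; 0 0 0) = Δ·Π!·Σ² = 4/63  (sign +1)
sum: t=0:+1/240 = 1/240
3j²(3 1 4; -2 1 1) = Δ·Π!·Σ² = 1/84  (sign -1)
combine: 4πI² = 189·4/63·1/84 = 1/7
take √, sign -1: I = -0.10662181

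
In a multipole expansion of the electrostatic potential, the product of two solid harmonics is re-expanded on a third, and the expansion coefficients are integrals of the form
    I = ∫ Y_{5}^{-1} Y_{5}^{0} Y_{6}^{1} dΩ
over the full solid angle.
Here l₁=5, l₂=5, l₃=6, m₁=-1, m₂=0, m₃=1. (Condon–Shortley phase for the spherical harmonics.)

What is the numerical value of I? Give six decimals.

Checks pass: Σm=0; 16 even; l₃=6∈[0,10].
(2·5+1)(2·5+1)(2·6+1) = 1573
Δ: 4! 6! 6! / 17! → 1/28588560
sum: t=0:+1/345600 t=1:−1/13824 t=2:+1/5184 t=3:−1/13824 t=4:+1/345600 = 7/129600
3j²(5 5 6; 0 0 0) = Δ·Π!·Σ² = 80/7293  (sign +1)
sum: t=0:+1/2073600 t=1:−1/34560 t=2:+1/6912 t=3:−1/10368 t=4:+1/138240 = 7/259200
3j²(5 5 6; -1 0 1) = Δ·Π!·Σ² = 28/7293  (sign -1)
combine: 4πI² = 1573·80/7293·28/7293 = 2240/33813
take √, sign -1: I = -0.07260679

-0.072607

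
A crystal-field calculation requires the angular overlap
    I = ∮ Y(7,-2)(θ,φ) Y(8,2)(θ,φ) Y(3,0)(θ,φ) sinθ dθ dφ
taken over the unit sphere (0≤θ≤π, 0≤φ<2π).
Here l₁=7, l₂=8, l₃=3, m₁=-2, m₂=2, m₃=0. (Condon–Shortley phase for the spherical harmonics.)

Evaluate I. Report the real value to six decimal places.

0.094539

Rules hold: Σm=0, L=18 even, 1≤3≤15.
N = 15·17·7 = 1785
Δ = 12!·2!·4!/19! = 1/5290740
Racah Σ t=5..7: t=5:−1/7257600 t=6:+1/2073600 t=7:−1/7257600 = 1/4838400
⇒ 3j(7 8 3; 0 0 0)² = 252/20995, sgn -1
Racah Σ t=7..9: t=7:−1/7257600 t=8:+1/3870720 t=9:−1/26127360 = 43/522547200
⇒ 3j(7 8 3; -2 2 0)² = 1849/352716, sgn -1
4πI² = N·(3j₀)²·(3jₘ)² = 116487/1037153
I = +1·√(0.112314/4π) = 0.09453930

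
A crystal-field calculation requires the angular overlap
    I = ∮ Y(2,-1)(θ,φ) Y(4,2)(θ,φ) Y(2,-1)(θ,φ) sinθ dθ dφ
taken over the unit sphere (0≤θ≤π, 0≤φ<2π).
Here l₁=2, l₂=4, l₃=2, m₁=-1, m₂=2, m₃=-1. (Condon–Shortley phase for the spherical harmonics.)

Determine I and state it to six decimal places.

Rules hold: Σm=0, L=8 even, 2≤2≤6.
N = 5·9·5 = 225
Δ = 4!·0!·4!/9! = 1/630
Racah Σ t=2..2: t=2:+1/16 = 1/16
⇒ 3j(2 4 2; 0 0 0)² = 2/35, sgn +1
Racah Σ t=3..3: t=3:−1/36 = -1/36
⇒ 3j(2 4 2; -1 2 -1)² = 4/63, sgn +1
4πI² = N·(3j₀)²·(3jₘ)² = 40/49
I = +1·√(0.816327/4π) = 0.25487487

0.254875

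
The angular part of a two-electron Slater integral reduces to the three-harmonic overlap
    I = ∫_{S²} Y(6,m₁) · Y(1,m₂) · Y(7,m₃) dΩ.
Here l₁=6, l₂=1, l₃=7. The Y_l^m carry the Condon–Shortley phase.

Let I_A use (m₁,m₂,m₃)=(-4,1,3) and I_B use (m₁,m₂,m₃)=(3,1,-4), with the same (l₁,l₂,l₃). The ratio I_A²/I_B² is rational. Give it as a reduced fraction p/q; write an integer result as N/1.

Shared (l₁,l₂,l₃)=(6,1,7): N and (l;000)² cancel in I_A²/I_B².
A: Δ = 0!·12!·2!/15! = 1/1365; Racah Σ t=0..0: t=0:+1/14515200 = 1/14515200; ⇒ 3j(6 1 7; -4 1 3)² = 2/455, sgn +1
B: Δ = 0!·12!·2!/15! = 1/1365; Racah Σ t=0..0: t=0:+1/4354560 = 1/4354560; ⇒ 3j(6 1 7; 3 1 -4)² = 11/273, sgn -1
I_A²/I_B² = (2/455)/(11/273) = 6/55

6/55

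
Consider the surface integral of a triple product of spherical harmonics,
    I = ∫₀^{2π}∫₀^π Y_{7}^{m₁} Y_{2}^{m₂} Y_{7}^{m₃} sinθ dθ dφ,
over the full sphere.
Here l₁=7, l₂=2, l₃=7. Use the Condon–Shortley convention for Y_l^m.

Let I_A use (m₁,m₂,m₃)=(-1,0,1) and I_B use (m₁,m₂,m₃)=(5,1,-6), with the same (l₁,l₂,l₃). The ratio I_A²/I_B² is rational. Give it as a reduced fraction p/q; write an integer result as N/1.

2809/4719

l's match ⇒ only the (l;m) 3-j factors differ between A and B.
A: triangle coeff Δ(7,2,7) = 1/185640; Σ_t [0,2]: t=0:+1/3870720 t=1:−1/604800 t=2:+1/2073600 = -53/58060800; (3j)²=2809/185640 [(7 2 7; -1 0 1)], sign=-1
B: triangle coeff Δ(7,2,7) = 1/185640; Σ_t [1,2]: t=1:−1/79833600 t=2:+1/958003200 = -1/87091200; (3j)²=121/4760 [(7 2 7; 5 1 -6)], sign=+1
I_A²/I_B² = (2809/185640)/(121/4760) = 2809/4719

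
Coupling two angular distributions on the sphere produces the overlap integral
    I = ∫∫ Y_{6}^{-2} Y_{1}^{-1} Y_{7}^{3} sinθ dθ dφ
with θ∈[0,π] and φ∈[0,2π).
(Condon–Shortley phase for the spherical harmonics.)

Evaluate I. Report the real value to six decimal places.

m-sum 0 ✓  L=14 even ✓  5≤7≤7 ✓
Π(2lᵢ+1) = 13×3×15 = 585
triangle coeff Δ(6,1,7) = 1/1365
Σ_t [0,0]: t=0:+1/518400 = 1/518400
(3j)²=7/195 [(6 1 7; 0 0 0)], sign=-1
Σ_t [0,0]: t=0:+1/1935360 = 1/1935360
(3j)²=3/91 [(6 1 7; -2 -1 3)], sign=+1
⇒ 4πI² = 9/13
I = (-1)√(9/13/(4π)) = -0.23471705

-0.234717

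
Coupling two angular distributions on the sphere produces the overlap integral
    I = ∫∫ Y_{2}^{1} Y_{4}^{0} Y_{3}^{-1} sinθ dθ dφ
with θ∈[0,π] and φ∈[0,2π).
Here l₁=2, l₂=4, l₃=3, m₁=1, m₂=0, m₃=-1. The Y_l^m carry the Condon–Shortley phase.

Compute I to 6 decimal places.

L=9 odd ⇒ parity kills the (l;000) factor ⇒ I = 0

0.000000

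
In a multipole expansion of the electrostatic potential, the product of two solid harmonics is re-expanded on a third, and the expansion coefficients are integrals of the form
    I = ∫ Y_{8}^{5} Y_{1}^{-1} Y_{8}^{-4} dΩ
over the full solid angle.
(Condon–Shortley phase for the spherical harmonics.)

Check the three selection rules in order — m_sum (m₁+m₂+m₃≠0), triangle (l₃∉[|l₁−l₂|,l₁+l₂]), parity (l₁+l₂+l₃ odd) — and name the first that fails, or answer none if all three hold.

m₁+m₂+m₃ = 5 − 1 − 4 = 0  ✓
triangle: |8−1|=7 ≤ l₃=8 ≤ 8+1=9  ✓
parity: l₁+l₂+l₃ = 17 is odd  ✗

parity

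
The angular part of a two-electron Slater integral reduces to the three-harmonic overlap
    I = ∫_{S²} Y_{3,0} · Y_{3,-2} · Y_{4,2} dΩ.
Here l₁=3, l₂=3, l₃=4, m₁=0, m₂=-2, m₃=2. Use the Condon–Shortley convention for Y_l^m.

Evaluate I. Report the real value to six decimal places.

-0.044418

m-sum 0 ✓  L=10 even ✓  0≤4≤6 ✓
Π(2lᵢ+1) = 7×7×9 = 441
triangle coeff Δ(3,3,4) = 1/34650
Σ_t [0,2]: t=0:+1/72 t=1:−1/16 t=2:+1/72 = -5/144
(3j)²=2/77 [(3 3 4; 0 0 0)], sign=-1
Σ_t [0,1]: t=0:+1/72 t=1:−1/96 = 1/288
(3j)²=1/462 [(3 3 4; 0 -2 2)], sign=+1
⇒ 4πI² = 3/121
I = (-1)√(3/121/(4π)) = -0.04441841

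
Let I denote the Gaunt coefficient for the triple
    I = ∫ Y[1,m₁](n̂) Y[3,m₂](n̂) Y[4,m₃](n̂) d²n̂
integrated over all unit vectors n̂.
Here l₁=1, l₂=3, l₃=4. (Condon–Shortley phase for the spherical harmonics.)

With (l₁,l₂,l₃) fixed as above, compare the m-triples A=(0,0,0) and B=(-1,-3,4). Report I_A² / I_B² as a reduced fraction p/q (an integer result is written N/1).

Shared (l₁,l₂,l₃)=(1,3,4): N and (l;000)² cancel in I_A²/I_B².
A: Δ = 0!·2!·6!/9! = 1/252; Racah Σ t=0..0: t=0:+1/36 = 1/36; ⇒ 3j(1 3 4; 0 0 0)² = 4/63, sgn +1
B: Δ = 0!·2!·6!/9! = 1/252; Racah Σ t=0..0: t=0:+1/1440 = 1/1440; ⇒ 3j(1 3 4; -1 -3 4)² = 1/9, sgn +1
I_A²/I_B² = (4/63)/(1/9) = 4/7

4/7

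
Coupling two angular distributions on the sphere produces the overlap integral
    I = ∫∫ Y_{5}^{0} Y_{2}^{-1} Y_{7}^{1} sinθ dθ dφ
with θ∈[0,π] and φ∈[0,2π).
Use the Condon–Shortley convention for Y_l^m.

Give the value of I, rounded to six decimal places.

m-sum 0 ✓  L=14 even ✓  3≤7≤7 ✓
Π(2lᵢ+1) = 11×5×15 = 825
triangle coeff Δ(5,2,7) = 1/15015
Σ_t [0,0]: t=0:+1/57600 = 1/57600
(3j)²=21/715 [(5 2 7; 0 0 0)], sign=-1
Σ_t [0,0]: t=0:+1/86400 = 1/86400
(3j)²=16/715 [(5 2 7; 0 -1 1)], sign=+1
⇒ 4πI² = 1008/1859
I = (-1)√(1008/1859/(4π)) = -0.20772350

-0.207724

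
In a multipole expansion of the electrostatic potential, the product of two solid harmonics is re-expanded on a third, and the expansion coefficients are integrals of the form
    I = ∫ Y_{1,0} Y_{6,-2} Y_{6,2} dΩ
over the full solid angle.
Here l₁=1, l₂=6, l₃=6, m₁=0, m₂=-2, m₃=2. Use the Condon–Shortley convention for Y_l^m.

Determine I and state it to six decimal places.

l₁+l₂+l₃=13 is odd: 3j(l;000)=0 ⇒ I=0

0.000000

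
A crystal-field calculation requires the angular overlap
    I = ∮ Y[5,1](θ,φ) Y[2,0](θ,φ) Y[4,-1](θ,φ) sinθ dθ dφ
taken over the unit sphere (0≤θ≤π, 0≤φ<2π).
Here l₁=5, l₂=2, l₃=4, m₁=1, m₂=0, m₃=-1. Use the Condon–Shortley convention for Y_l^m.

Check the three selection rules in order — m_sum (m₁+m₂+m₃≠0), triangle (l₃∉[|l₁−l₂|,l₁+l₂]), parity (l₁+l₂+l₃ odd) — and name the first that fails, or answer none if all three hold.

m₁+m₂+m₃ = 1 + 0 − 1 = 0  ✓
triangle: |5−2|=3 ≤ l₃=4 ≤ 5+2=7  ✓
parity: l₁+l₂+l₃ = 11 is odd  ✗

parity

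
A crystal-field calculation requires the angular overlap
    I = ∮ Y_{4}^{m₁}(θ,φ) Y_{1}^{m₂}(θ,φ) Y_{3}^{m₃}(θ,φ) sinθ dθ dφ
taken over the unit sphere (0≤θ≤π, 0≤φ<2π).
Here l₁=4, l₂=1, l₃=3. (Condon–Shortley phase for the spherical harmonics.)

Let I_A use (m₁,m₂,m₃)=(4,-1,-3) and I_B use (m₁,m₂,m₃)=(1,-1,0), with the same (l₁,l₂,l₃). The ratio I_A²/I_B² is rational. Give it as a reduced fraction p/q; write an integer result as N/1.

l's match ⇒ only the (l;m) 3-j factors differ between A and B.
A: triangle coeff Δ(4,1,3) = 1/252; Σ_t [0,0]: t=0:+1/1440 = 1/1440; (3j)²=1/9 [(4 1 3; 4 -1 -3)], sign=+1
B: triangle coeff Δ(4,1,3) = 1/252; Σ_t [0,0]: t=0:+1/72 = 1/72; (3j)²=5/126 [(4 1 3; 1 -1 0)], sign=-1
I_A²/I_B² = (1/9)/(5/126) = 14/5

14/5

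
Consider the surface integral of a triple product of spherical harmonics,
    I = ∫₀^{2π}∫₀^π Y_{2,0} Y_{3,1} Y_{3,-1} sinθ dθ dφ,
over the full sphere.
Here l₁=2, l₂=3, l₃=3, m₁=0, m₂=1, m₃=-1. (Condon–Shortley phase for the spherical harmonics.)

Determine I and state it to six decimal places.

Rules hold: Σm=0, L=8 even, 1≤3≤5.
N = 5·7·7 = 245
Δ = 2!·2!·4!/9! = 1/3780
Racah Σ t=0..2: t=0:+1/24 t=1:−1/4 t=2:+1/24 = -1/6
⇒ 3j(2 3 3; 0 0 0)² = 4/105, sgn +1
Racah Σ t=0..2: t=0:+1/96 t=1:−1/6 t=2:+1/16 = -3/32
⇒ 3j(2 3 3; 0 1 -1)² = 3/140, sgn -1
4πI² = N·(3j₀)²·(3jₘ)² = 1/5
I = -1·√(0.2/4π) = -0.12615663

-0.126157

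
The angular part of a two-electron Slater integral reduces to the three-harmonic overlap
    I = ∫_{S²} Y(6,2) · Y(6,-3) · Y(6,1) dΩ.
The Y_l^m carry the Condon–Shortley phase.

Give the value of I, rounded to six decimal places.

-0.055657

Rules hold: Σm=0, L=18 even, 0≤6≤12.
N = 13·13·13 = 2197
Δ = 6!·6!·6!/19! = 1/325909584
Racah Σ t=0..6: t=0:+1/373248000 t=1:−1/1728000 t=2:+1/110592 t=3:−1/46656 t=4:+1/110592 t=5:−1/1728000 t=6:+1/373248000 = -7/1555200
⇒ 3j(6 6 6; 0 0 0)² = 400/46189, sgn -1
Racah Σ t=0..3: t=0:+1/1244160 t=1:−1/207360 t=2:+1/276480 t=3:−1/3110400 = -1/1382400
⇒ 3j(6 6 6; 2 -3 1)² = 189/92378, sgn +1
4πI² = N·(3j₀)²·(3jₘ)² = 491400/12623809
I = -1·√(0.0389264/4π) = -0.05565670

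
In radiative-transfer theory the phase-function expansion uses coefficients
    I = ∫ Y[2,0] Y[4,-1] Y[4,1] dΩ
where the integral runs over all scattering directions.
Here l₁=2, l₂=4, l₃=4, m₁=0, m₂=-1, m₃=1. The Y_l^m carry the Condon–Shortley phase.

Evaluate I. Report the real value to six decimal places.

Rules hold: Σm=0, L=10 even, 2≤4≤6.
N = 5·9·9 = 405
Δ = 2!·2!·6!/11! = 1/13860
Racah Σ t=0..2: t=0:+1/192 t=1:−1/36 t=2:+1/192 = -5/288
⇒ 3j(2 4 4; 0 0 0)² = 20/693, sgn -1
Racah Σ t=0..2: t=0:+1/144 t=1:−1/48 t=2:+1/480 = -17/1440
⇒ 3j(2 4 4; 0 -1 1)² = 289/13860, sgn +1
4πI² = N·(3j₀)²·(3jₘ)² = 1445/5929
I = -1·√(0.243717/4π) = -0.13926381

-0.139264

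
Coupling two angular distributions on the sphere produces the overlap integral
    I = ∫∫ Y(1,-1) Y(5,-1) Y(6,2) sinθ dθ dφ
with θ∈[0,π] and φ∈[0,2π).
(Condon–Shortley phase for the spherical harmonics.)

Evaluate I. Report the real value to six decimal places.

0.216205

Checks pass: Σm=0; 12 even; l₃=6∈[4,6].
(2·1+1)(2·5+1)(2·6+1) = 429
Δ: 0! 2! 10! / 13! → 1/858
sum: t=0:+1/14400 = 1/14400
3j²(1 5 6; 0 0 0) = Δ·Π!·Σ² = 6/143  (sign +1)
sum: t=0:+1/34560 = 1/34560
3j²(1 5 6; -1 -1 2) = Δ·Π!·Σ² = 14/429  (sign +1)
combine: 4πI² = 429·6/143·14/429 = 84/143
take √, sign +1: I = 0.21620548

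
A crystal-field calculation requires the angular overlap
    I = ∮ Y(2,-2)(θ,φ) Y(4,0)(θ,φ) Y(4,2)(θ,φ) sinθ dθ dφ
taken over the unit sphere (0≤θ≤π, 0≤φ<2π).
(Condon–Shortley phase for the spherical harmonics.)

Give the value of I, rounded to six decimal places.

-0.190365

Rules hold: Σm=0, L=10 even, 2≤4≤6.
N = 5·9·9 = 405
Δ = 2!·2!·6!/11! = 1/13860
Racah Σ t=0..2: t=0:+1/192 t=1:−1/36 t=2:+1/192 = -5/288
⇒ 3j(2 4 4; 0 0 0)² = 20/693, sgn -1
Racah Σ t=2..2: t=2:+1/192 = 1/192
⇒ 3j(2 4 4; -2 0 2)² = 3/77, sgn +1
4πI² = N·(3j₀)²·(3jₘ)² = 2700/5929
I = -1·√(0.455389/4π) = -0.19036462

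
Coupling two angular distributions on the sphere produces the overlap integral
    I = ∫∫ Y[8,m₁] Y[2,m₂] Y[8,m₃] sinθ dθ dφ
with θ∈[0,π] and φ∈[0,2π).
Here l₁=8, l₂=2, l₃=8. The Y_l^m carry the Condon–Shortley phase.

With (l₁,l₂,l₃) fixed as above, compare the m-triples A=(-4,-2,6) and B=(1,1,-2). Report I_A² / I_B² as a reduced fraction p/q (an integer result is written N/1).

Shared (l₁,l₂,l₃)=(8,2,8): N and (l;000)² cancel in I_A²/I_B².
A: Δ = 2!·14!·2!/19! = 1/348840; Racah Σ t=0..0: t=0:+1/3832012800 = 1/3832012800; ⇒ 3j(8 2 8; -4 -2 6)² = 91/9690, sgn +1
B: Δ = 2!·14!·2!/19! = 1/348840; Racah Σ t=1..2: t=1:−1/58060800 t=2:+1/87091200 = -1/174182400; ⇒ 3j(8 2 8; 1 1 -2)² = 7/2584, sgn -1
I_A²/I_B² = (91/9690)/(7/2584) = 52/15

52/15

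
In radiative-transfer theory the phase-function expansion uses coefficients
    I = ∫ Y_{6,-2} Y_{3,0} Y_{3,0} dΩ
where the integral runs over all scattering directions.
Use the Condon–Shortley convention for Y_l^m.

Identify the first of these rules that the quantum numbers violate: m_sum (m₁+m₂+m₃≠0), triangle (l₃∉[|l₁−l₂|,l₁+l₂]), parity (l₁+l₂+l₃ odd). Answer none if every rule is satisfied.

azimuthal sum: -2 + 0 + 0 = -2  ✗
3 ≤ 3 ≤ 9 (triangle on l)
L = 6 + 3 + 3 = 12 (even)

m_sum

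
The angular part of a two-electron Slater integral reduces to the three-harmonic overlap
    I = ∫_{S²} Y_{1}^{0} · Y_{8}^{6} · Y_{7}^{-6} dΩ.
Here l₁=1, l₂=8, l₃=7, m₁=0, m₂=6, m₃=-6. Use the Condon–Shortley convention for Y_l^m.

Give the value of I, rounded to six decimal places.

0.161907

Checks pass: Σm=0; 16 even; l₃=7∈[7,9].
(2·1+1)(2·8+1)(2·7+1) = 765
Δ: 2! 0! 14! / 17! → 1/2040
sum: t=1:−1/25401600 = -1/25401600
3j²(1 8 7; 0 0 0) = Δ·Π!·Σ² = 8/255  (sign +1)
sum: t=1:−1/6227020800 = -1/6227020800
3j²(1 8 7; 0 6 -6) = Δ·Π!·Σ² = 7/510  (sign +1)
combine: 4πI² = 765·8/255·7/510 = 28/85
take √, sign +1: I = 0.16190663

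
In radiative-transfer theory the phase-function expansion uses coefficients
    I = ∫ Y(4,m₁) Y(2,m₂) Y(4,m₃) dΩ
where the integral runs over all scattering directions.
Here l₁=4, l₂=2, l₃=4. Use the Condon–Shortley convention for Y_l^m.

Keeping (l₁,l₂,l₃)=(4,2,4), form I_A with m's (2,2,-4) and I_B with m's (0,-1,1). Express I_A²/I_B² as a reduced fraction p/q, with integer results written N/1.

28/5

Shared (l₁,l₂,l₃)=(4,2,4): N and (l;000)² cancel in I_A²/I_B².
A: Δ = 2!·6!·2!/11! = 1/13860; Racah Σ t=2..2: t=2:+1/2880 = 1/2880; ⇒ 3j(4 2 4; 2 2 -4)² = 2/165, sgn +1
B: Δ = 2!·6!·2!/11! = 1/13860; Racah Σ t=0..1: t=0:+1/96 t=1:−1/72 = -1/288; ⇒ 3j(4 2 4; 0 -1 1)² = 1/462, sgn +1
I_A²/I_B² = (2/165)/(1/462) = 28/5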